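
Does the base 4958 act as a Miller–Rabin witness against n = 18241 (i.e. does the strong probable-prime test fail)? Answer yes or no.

yes

n − 1 = 18240 = 2^6 · 285, so s = 6 and d = 285.
x_0 = 4958^285 mod 18241 = 2812.
x_0 is neither 1 nor 18240, so continue squaring.
x_1 = 2812^2 mod 18241 = 8991.
x_2 = 8991^2 mod 18241 = 12210.
x_3 = 12210^2 mod 18241 = 407.
x_4 = 407^2 mod 18241 = 1480.
x_5 = 1480^2 mod 18241 = 1480.
Reached i = s−1 = 5 without hitting −1: 4958 is a Miller–Rabin witness and 18241 is composite.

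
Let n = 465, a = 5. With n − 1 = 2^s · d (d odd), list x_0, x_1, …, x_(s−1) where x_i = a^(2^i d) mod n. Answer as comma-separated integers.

n − 1 = 464 = 2^4 · 29, so s = 4 and d = 29.
x_0 = 5^29 mod 465 = 335.
x_1 = 335^2 mod 465 = 160.
x_2 = 160^2 mod 465 = 25.
x_3 = 25^2 mod 465 = 160.

335, 160, 25, 160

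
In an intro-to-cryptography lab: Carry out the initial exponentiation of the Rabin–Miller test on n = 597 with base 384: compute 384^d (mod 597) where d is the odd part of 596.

n − 1 = 596 = 2^2 · 149, so s = 2 and d = 149.
384^149 mod 597 = 546.

546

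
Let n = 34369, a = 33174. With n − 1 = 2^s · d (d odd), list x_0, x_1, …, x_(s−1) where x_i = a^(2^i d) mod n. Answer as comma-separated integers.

34118, 28632, 22036, 20064, 34368, 1

n − 1 = 34368 = 2^6 · 537, so s = 6 and d = 537.
x_0 = 33174^537 mod 34369 = 34118.
x_1 = 34118^2 mod 34369 = 28632.
x_2 = 28632^2 mod 34369 = 22036.
x_3 = 22036^2 mod 34369 = 20064.
x_4 = 20064^2 mod 34369 = 34368.
x_5 = 34368^2 mod 34369 = 1.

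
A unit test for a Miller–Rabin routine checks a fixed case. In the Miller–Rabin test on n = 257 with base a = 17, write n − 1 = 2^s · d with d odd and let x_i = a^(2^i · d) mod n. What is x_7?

1

n − 1 = 256 = 2^8 · 1, so s = 8 and d = 1.
x_0 = 17^1 mod 257 = 17.
x_1 = 17^2 mod 257 = 32.
x_2 = 32^2 mod 257 = 253.
x_3 = 253^2 mod 257 = 16.
x_4 = 16^2 mod 257 = 256.
x_5 = 256^2 mod 257 = 1.
x_6 = 1^2 mod 257 = 1.
x_7 = 1^2 mod 257 = 1.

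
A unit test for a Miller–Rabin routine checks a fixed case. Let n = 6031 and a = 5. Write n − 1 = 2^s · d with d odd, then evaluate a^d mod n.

n − 1 = 6030 = 2^1 · 3015, so s = 1 and d = 3015.
5^3015 mod 6031 = 105.

105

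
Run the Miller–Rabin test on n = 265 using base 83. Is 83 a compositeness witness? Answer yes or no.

n − 1 = 264 = 2^3 · 33, so s = 3 and d = 33.
x_0 = 83^33 mod 265 = 83.
x_0 is neither 1 nor 264, so continue squaring.
x_1 = 83^2 mod 265 = 264.
x_1 ≡ −1, so 83 is not a witness.

no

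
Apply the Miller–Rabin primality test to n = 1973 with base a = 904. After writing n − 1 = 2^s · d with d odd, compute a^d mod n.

259

n − 1 = 1972 = 2^2 · 493, so s = 2 and d = 493.
904^493 mod 1973 = 259.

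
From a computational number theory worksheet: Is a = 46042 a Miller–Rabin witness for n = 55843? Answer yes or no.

n − 1 = 55842 = 2^1 · 27921, so s = 1 and d = 27921.
x_0 = 46042^27921 mod 55843 = 55842.
x_0 = 55842 ≡ −1, so 46042 is not a witness.

no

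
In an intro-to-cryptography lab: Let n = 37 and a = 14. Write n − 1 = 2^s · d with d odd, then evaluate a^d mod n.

n − 1 = 36 = 2^2 · 9, so s = 2 and d = 9.
14^9 mod 37 = 31.

31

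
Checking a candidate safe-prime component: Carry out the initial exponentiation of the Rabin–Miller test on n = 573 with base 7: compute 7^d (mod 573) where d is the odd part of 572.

343

n − 1 = 572 = 2^2 · 143, so s = 2 and d = 143.
Repeated squaring mod 573: 7^1 ≡ 7, 7^2 ≡ 49, 7^4 ≡ 109, 7^8 ≡ 421, 7^16 ≡ 184, 7^32 ≡ 49, 7^64 ≡ 109, 7^128 ≡ 421.
143 = 128 + 8 + 4 + 2 + 1, so 7^143 ≡ 421·421·109·49·7 ≡ 343 (mod 573).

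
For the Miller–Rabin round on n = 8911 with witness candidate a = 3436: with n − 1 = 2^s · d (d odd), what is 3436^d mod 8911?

n − 1 = 8910 = 2^1 · 4455, so s = 1 and d = 4455.
Repeated squaring mod 8911: 3436^1 ≡ 3436, 3436^2 ≡ 7932, 3436^4 ≡ 4964, 3436^8 ≡ 2381, 3436^16 ≡ 1765, 3436^32 ≡ 5286, 3436^64 ≡ 5811, 3436^128 ≡ 3942, 3436^256 ≡ 7491, 3436^512 ≡ 2514, 3436^1024 ≡ 2297, 3436^2048 ≡ 897, 3436^4096 ≡ 2619.
4455 = 4096 + 256 + 64 + 32 + 4 + 2 + 1, so 3436^4455 ≡ 2619·7491·5811·5286·4964·7932·3436 ≡ 2547 (mod 8911).

2547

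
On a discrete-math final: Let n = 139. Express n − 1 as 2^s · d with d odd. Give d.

Halving: 138 → 69; 69 is odd.
So 138 = 2^1 · 69.

69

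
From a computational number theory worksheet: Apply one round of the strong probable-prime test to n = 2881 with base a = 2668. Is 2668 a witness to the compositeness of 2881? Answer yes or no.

n − 1 = 2880 = 2^6 · 45, so s = 6 and d = 45.
Repeated squaring mod 2881: 2668^1 ≡ 2668, 2668^2 ≡ 2154, 2668^4 ≡ 1306, 2668^8 ≡ 84, 2668^16 ≡ 1294, 2668^32 ≡ 575.
45 = 32 + 8 + 4 + 1, so 2668^45 ≡ 575·84·1306·2668 ≡ 1298 (mod 2881).
x_0 = 2668^45 mod 2881 = 1298.
x_0 is neither 1 nor 2880, so continue squaring.
x_1 = 1298^2 mod 2881 = 2300.
x_2 = 2300^2 mod 2881 = 484.
x_3 = 484^2 mod 2881 = 895.
x_4 = 895^2 mod 2881 = 107.
x_5 = 107^2 mod 2881 = 2806.
Reached i = s−1 = 5 without hitting −1: 2668 is a Miller–Rabin witness and 2881 is composite.

yes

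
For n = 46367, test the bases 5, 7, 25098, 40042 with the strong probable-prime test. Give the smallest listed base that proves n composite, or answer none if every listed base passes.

n − 1 = 46366 = 2^1 · 23183, so s = 1 and d = 23183.
Base 5: x_0 = 5^23183 mod 46367 = 45296. x_0 ∉ {1, 46366} and s = 1, so 5 is a Miller–Rabin witness and 46367 is composite.
Base 7: x_0 = 7^23183 mod 46367 = 31971. x_0 ∉ {1, 46366} and s = 1, so 7 is a Miller–Rabin witness and 46367 is composite.
Base 25098: x_0 = 25098^23183 mod 46367 = 44518. x_0 ∉ {1, 46366} and s = 1, so 25098 is a Miller–Rabin witness and 46367 is composite.
Base 40042: x_0 = 40042^23183 mod 46367 = 22450. x_0 ∉ {1, 46366} and s = 1, so 40042 is a Miller–Rabin witness and 46367 is composite.
The smallest witness among the given bases is 5.

5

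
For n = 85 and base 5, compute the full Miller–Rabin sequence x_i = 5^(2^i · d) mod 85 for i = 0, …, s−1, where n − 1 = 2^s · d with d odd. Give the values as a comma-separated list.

n − 1 = 84 = 2^2 · 21, so s = 2 and d = 21.
x_0 = 5^21 mod 85 = 65.
x_1 = 65^2 mod 85 = 60.

65, 60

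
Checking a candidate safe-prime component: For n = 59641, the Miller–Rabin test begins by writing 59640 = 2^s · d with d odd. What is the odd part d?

7455

Halving: 59640 → 29820 → 14910 → 7455; 7455 is odd.
So 59640 = 2^3 · 7455.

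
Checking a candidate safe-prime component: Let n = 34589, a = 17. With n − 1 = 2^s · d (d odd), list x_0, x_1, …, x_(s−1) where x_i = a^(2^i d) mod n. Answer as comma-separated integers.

n − 1 = 34588 = 2^2 · 8647, so s = 2 and d = 8647.
x_0 = 17^8647 mod 34589 = 23147.
x_1 = 23147^2 mod 34589 = 34588.

23147, 34588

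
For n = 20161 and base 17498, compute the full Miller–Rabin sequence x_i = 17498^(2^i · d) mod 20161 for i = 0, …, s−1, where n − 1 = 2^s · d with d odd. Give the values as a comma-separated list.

10505, 13872, 15800, 6498, 6870, 20160

n − 1 = 20160 = 2^6 · 315, so s = 6 and d = 315.
x_0 = 17498^315 mod 20161 = 10505.
x_1 = 10505^2 mod 20161 = 13872.
x_2 = 13872^2 mod 20161 = 15800.
x_3 = 15800^2 mod 20161 = 6498.
x_4 = 6498^2 mod 20161 = 6870.
x_5 = 6870^2 mod 20161 = 20160.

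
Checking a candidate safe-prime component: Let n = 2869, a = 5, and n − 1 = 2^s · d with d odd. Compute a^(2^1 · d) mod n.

695

n − 1 = 2868 = 2^2 · 717, so s = 2 and d = 717.
x_0 = 5^717 mod 2869 = 2363.
x_1 = 2363^2 mod 2869 = 695.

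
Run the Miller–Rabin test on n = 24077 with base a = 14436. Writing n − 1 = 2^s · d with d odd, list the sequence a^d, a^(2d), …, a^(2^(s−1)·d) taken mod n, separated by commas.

11413, 24076

n − 1 = 24076 = 2^2 · 6019, so s = 2 and d = 6019.
x_0 = 14436^6019 mod 24077 = 11413.
x_1 = 11413^2 mod 24077 = 24076.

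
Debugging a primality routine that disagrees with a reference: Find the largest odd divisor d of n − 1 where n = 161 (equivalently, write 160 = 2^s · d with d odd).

5

Halving: 160 → 80 → 40 → 20 → 10 → 5; 5 is odd.
So 160 = 2^5 · 5.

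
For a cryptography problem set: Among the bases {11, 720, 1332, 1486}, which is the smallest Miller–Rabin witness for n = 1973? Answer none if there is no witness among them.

n − 1 = 1972 = 2^2 · 493, so s = 2 and d = 493.
Base 11: x_0 = 11^493 mod 1973 = 1972. x_0 = 1972 ≡ −1, so 11 is not a witness.
Base 720: x_0 = 720^493 mod 1973 = 1714. x_0 is neither 1 nor 1972, so continue squaring. x_1 = 1714^2 mod 1973 = 1972. x_1 ≡ −1, so 720 is not a witness.
Base 1332: x_0 = 1332^493 mod 1973 = 1972. x_0 = 1972 ≡ −1, so 1332 is not a witness.
Base 1486: x_0 = 1486^493 mod 1973 = 1. x_0 = 1, so 1486 is not a witness.
No listed base is a witness for 1973.

none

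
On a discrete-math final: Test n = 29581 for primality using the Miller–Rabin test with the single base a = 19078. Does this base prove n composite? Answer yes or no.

no

n − 1 = 29580 = 2^2 · 7395, so s = 2 and d = 7395.
By repeated squaring, 19078^7395 ≡ 29580 (mod 29581).
x_0 = 19078^7395 mod 29581 = 29580.
x_0 = 29580 ≡ −1, so 19078 is not a witness.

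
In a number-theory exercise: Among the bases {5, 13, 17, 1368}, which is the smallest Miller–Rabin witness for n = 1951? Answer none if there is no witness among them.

none

n − 1 = 1950 = 2^1 · 975, so s = 1 and d = 975.
Base 5: x_0 = 5^975 mod 1951 = 1. x_0 = 1, so 5 is not a witness.
Base 13: x_0 = 13^975 mod 1951 = 1. x_0 = 1, so 13 is not a witness.
Base 17: x_0 = 17^975 mod 1951 = 1. x_0 = 1, so 17 is not a witness.
Base 1368: x_0 = 1368^975 mod 1951 = 1. x_0 = 1, so 1368 is not a witness.
No listed base is a witness for 1951.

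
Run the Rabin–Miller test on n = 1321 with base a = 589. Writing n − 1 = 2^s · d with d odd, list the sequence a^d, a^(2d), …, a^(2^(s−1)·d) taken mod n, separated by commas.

n − 1 = 1320 = 2^3 · 165, so s = 3 and d = 165.
x_0 = 589^165 mod 1321 = 235.
x_1 = 235^2 mod 1321 = 1064.
x_2 = 1064^2 mod 1321 = 1320.

235, 1064, 1320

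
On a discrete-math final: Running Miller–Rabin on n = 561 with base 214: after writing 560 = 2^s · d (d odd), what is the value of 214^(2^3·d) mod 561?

67

n − 1 = 560 = 2^4 · 35, so s = 4 and d = 35.
x_0 = 214^35 mod 561 = 133.
x_1 = 133^2 mod 561 = 298.
x_2 = 298^2 mod 561 = 166.
x_3 = 166^2 mod 561 = 67.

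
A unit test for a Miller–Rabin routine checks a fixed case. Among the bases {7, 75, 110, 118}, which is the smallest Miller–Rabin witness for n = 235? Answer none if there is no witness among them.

n − 1 = 234 = 2^1 · 117, so s = 1 and d = 117.
Base 7: x_0 = 7^117 mod 235 = 2. x_0 ∉ {1, 234} and s = 1, so 7 is a Miller–Rabin witness and 235 is composite.
Base 75: x_0 = 75^117 mod 235 = 220. x_0 ∉ {1, 234} and s = 1, so 75 is a Miller–Rabin witness and 235 is composite.
Base 110: x_0 = 110^117 mod 235 = 115. x_0 ∉ {1, 234} and s = 1, so 110 is a Miller–Rabin witness and 235 is composite.
Base 118: x_0 = 118^117 mod 235 = 153. x_0 ∉ {1, 234} and s = 1, so 118 is a Miller–Rabin witness and 235 is composite.
The smallest witness among the given bases is 7.

7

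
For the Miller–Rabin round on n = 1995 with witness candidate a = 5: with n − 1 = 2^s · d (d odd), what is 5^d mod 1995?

n − 1 = 1994 = 2^1 · 997, so s = 1 and d = 997.
5^997 mod 1995 = 320.

320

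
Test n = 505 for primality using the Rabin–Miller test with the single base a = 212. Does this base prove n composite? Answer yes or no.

n − 1 = 504 = 2^3 · 63, so s = 3 and d = 63.
x_0 = 212^63 mod 505 = 293.
x_0 is neither 1 nor 504, so continue squaring.
x_1 = 293^2 mod 505 = 504.
x_1 ≡ −1, so 212 is not a witness.

no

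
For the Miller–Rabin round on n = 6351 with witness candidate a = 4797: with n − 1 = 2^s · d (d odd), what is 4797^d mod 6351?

n − 1 = 6350 = 2^1 · 3175, so s = 1 and d = 3175.
Repeated squaring mod 6351: 4797^1 ≡ 4797, 4797^2 ≡ 1536, 4797^4 ≡ 3075, 4797^8 ≡ 5337, 4797^16 ≡ 5685, 4797^32 ≡ 5337, 4797^64 ≡ 5685, 4797^128 ≡ 5337, 4797^256 ≡ 5685, 4797^512 ≡ 5337, 4797^1024 ≡ 5685, 4797^2048 ≡ 5337.
3175 = 2048 + 1024 + 64 + 32 + 4 + 2 + 1, so 4797^3175 ≡ 5337·5685·5685·5337·3075·1536·4797 ≡ 4251 (mod 6351).

4251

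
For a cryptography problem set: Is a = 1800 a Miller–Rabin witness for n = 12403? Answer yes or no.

n − 1 = 12402 = 2^1 · 6201, so s = 1 and d = 6201.
Repeated squaring mod 12403: 1800^1 ≡ 1800, 1800^2 ≡ 2817, 1800^4 ≡ 9972, 1800^8 ≡ 5933, 1800^16 ≡ 775, 1800^32 ≡ 5281, 1800^64 ≡ 7017, 1800^128 ≡ 10782, 1800^256 ≡ 10608, 1800^512 ≡ 9648, 1800^1024 ≡ 11792, 1800^2048 ≡ 1231, 1800^4096 ≡ 2195.
6201 = 4096 + 2048 + 32 + 16 + 8 + 1, so 1800^6201 ≡ 2195·1231·5281·775·5933·1800 ≡ 4267 (mod 12403).
x_0 = 1800^6201 mod 12403 = 4267.
x_0 ∉ {1, 12402} and s = 1, so 1800 is a Miller–Rabin witness and 12403 is composite.

yes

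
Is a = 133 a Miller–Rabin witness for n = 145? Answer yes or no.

n − 1 = 144 = 2^4 · 9, so s = 4 and d = 9.
x_0 = 133^9 mod 145 = 133.
x_0 is neither 1 nor 144, so continue squaring.
x_1 = 133^2 mod 145 = 144.
x_1 ≡ −1, so 133 is not a witness.

no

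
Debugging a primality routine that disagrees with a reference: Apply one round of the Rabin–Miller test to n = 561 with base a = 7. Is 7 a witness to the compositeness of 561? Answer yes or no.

n − 1 = 560 = 2^4 · 35, so s = 4 and d = 35.
x_0 = 7^35 mod 561 = 241.
x_0 is neither 1 nor 560, so continue squaring.
x_1 = 241^2 mod 561 = 298.
x_2 = 298^2 mod 561 = 166.
x_3 = 166^2 mod 561 = 67.
Reached i = s−1 = 3 without hitting −1: 7 is a Miller–Rabin witness and 561 is composite.

yes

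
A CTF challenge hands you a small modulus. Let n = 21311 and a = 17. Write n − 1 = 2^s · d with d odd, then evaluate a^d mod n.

15149

n − 1 = 21310 = 2^1 · 10655, so s = 1 and d = 10655.
17^10655 mod 21311 = 15149.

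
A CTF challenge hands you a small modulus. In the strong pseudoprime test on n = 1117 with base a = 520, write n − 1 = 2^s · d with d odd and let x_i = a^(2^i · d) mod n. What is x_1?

1

n − 1 = 1116 = 2^2 · 279, so s = 2 and d = 279.
Repeated squaring mod 1117: 520^1 ≡ 520, 520^2 ≡ 86, 520^4 ≡ 694, 520^8 ≡ 209, 520^16 ≡ 118, 520^32 ≡ 520, 520^64 ≡ 86, 520^128 ≡ 694, 520^256 ≡ 209.
279 = 256 + 16 + 4 + 2 + 1, so 520^279 ≡ 209·118·694·86·520 ≡ 1 (mod 1117).
x_0 = 1.
x_1 = 1^2 mod 1117 = 1.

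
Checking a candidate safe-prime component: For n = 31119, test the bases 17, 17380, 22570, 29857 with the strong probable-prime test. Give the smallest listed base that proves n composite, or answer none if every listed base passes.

n − 1 = 31118 = 2^1 · 15559, so s = 1 and d = 15559.
Base 17: x_0 = 17^15559 mod 31119 = 11222. x_0 ∉ {1, 31118} and s = 1, so 17 is a Miller–Rabin witness and 31119 is composite.
Base 17380: x_0 = 17380^15559 mod 31119 = 10219. x_0 ∉ {1, 31118} and s = 1, so 17380 is a Miller–Rabin witness and 31119 is composite.
Base 22570: x_0 = 22570^15559 mod 31119 = 26812. x_0 ∉ {1, 31118} and s = 1, so 22570 is a Miller–Rabin witness and 31119 is composite.
Base 29857: x_0 = 29857^15559 mod 31119 = 565. x_0 ∉ {1, 31118} and s = 1, so 29857 is a Miller–Rabin witness and 31119 is composite.
The smallest witness among the given bases is 17.

17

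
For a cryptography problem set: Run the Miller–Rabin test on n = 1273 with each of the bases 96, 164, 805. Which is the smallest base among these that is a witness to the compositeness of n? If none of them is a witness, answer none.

none

n − 1 = 1272 = 2^3 · 159, so s = 3 and d = 159.
Base 96: x_0 = 96^159 mod 1273 = 1. x_0 = 1, so 96 is not a witness.
Base 164: x_0 = 164^159 mod 1273 = 1272. x_0 = 1272 ≡ −1, so 164 is not a witness.
Base 805: x_0 = 805^159 mod 1273 = 1. x_0 = 1, so 805 is not a witness.
No listed base is a witness for 1273.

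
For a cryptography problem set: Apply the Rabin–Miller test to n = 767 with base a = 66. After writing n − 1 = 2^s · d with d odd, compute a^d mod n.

534

n − 1 = 766 = 2^1 · 383, so s = 1 and d = 383.
66^383 mod 767 = 534.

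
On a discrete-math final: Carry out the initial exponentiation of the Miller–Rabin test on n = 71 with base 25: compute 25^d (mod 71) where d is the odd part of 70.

1

n − 1 = 70 = 2^1 · 35, so s = 1 and d = 35.
25^35 mod 71 = 1.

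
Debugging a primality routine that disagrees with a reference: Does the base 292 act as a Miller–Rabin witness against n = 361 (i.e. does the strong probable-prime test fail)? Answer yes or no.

n − 1 = 360 = 2^3 · 45, so s = 3 and d = 45.
x_0 = 292^45 mod 361 = 1.
x_0 = 1, so 292 is not a witness.

no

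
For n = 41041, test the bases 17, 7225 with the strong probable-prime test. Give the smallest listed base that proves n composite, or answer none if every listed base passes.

n − 1 = 41040 = 2^4 · 2565, so s = 4 and d = 2565.
Base 17: x_0 = 17^2565 mod 41041 = 33032. x_0 is neither 1 nor 41040, so continue squaring. x_1 = 33032^2 mod 41041 = 38039. x_2 = 38039^2 mod 41041 = 24025. x_3 = 24025^2 mod 41041 = 1. x_3 = 1 but x_2 ≠ ±1, a nontrivial square root of 1 — 17 is a witness and 41041 is composite.
Base 7225: x_0 = 7225^2565 mod 41041 = 30185. x_0 is neither 1 nor 41040, so continue squaring. x_1 = 30185^2 mod 41041 = 24025. x_2 = 24025^2 mod 41041 = 1. x_2 = 1 but x_1 ≠ ±1, a nontrivial square root of 1 — 7225 is a witness and 41041 is composite.
The smallest witness among the given bases is 17.

17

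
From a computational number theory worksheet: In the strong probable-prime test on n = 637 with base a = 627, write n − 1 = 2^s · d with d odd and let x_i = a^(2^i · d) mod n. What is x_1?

274

n − 1 = 636 = 2^2 · 159, so s = 2 and d = 159.
x_0 = 627^159 mod 637 = 456.
x_1 = 456^2 mod 637 = 274.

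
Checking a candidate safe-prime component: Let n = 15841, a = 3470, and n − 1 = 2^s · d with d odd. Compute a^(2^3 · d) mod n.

n − 1 = 15840 = 2^5 · 495, so s = 5 and d = 495.
Repeated squaring mod 15841: 3470^1 ≡ 3470, 3470^2 ≡ 1740, 3470^4 ≡ 1969, 3470^8 ≡ 11757, 3470^16 ≡ 14324, 3470^32 ≡ 4344, 3470^64 ≡ 3705, 3470^128 ≡ 8719, 3470^256 ≡ 2.
495 = 256 + 128 + 64 + 32 + 8 + 4 + 2 + 1, so 3470^495 ≡ 2·8719·3705·4344·11757·1969·1740·3470 ≡ 5424 (mod 15841).
x_0 = 5424.
x_1 = 5424^2 mod 15841 = 3039.
x_2 = 3039^2 mod 15841 = 218.
x_3 = 218^2 mod 15841 = 1.

1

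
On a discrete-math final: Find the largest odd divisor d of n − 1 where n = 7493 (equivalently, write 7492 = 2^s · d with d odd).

Halving: 7492 → 3746 → 1873; 1873 is odd.
So 7492 = 2^2 · 1873.

1873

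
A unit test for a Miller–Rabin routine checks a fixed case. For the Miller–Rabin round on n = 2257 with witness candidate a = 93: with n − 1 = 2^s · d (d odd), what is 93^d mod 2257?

1636

n − 1 = 2256 = 2^4 · 141, so s = 4 and d = 141.
Repeated squaring mod 2257: 93^1 ≡ 93, 93^2 ≡ 1878, 93^4 ≡ 1450, 93^8 ≡ 1233, 93^16 ≡ 1328, 93^32 ≡ 867, 93^64 ≡ 108, 93^128 ≡ 379.
141 = 128 + 8 + 4 + 1, so 93^141 ≡ 379·1233·1450·93 ≡ 1636 (mod 2257).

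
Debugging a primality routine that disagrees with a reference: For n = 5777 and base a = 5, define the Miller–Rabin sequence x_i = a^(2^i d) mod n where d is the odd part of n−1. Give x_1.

n − 1 = 5776 = 2^4 · 361, so s = 4 and d = 361.
x_0 = 5^361 mod 5777 = 4784.
x_1 = 4784^2 mod 5777 = 3959.

3959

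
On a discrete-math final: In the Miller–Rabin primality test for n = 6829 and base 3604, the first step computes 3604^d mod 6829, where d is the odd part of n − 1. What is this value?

6828

n − 1 = 6828 = 2^2 · 1707, so s = 2 and d = 1707.
Repeated squaring mod 6829: 3604^1 ≡ 3604, 3604^2 ≡ 58, 3604^4 ≡ 3364, 3604^8 ≡ 843, 3604^16 ≡ 433, 3604^32 ≡ 3106, 3604^64 ≡ 4688, 3604^128 ≡ 1622, 3604^256 ≡ 1719, 3604^512 ≡ 4833, 3604^1024 ≡ 2709.
1707 = 1024 + 512 + 128 + 32 + 8 + 2 + 1, so 3604^1707 ≡ 2709·4833·1622·3106·843·58·3604 ≡ 6828 (mod 6829).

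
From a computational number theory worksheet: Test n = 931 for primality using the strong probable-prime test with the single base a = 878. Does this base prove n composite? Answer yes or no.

yes

n − 1 = 930 = 2^1 · 465, so s = 1 and d = 465.
x_0 = 878^465 mod 931 = 524.
x_0 ∉ {1, 930} and s = 1, so 878 is a Miller–Rabin witness and 931 is composite.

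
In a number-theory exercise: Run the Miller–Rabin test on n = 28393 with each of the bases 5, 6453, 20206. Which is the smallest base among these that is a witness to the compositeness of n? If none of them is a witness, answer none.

n − 1 = 28392 = 2^3 · 3549, so s = 3 and d = 3549.
Base 5: x_0 = 5^3549 mod 28393 = 11483. x_0 is neither 1 nor 28392, so continue squaring. x_1 = 11483^2 mod 28393 = 2197. x_2 = 2197^2 mod 28393 = 28392. x_2 ≡ −1, so 5 is not a witness.
Base 6453: x_0 = 6453^3549 mod 28393 = 16910. x_0 is neither 1 nor 28392, so continue squaring. x_1 = 16910^2 mod 28393 = 2197. x_2 = 2197^2 mod 28393 = 28392. x_2 ≡ −1, so 6453 is not a witness.
Base 20206: x_0 = 20206^3549 mod 28393 = 28392. x_0 = 28392 ≡ −1, so 20206 is not a witness.
No listed base is a witness for 28393.

none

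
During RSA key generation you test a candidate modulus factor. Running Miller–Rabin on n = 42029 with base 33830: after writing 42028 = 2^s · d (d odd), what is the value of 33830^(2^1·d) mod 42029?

8440

n − 1 = 42028 = 2^2 · 10507, so s = 2 and d = 10507.
Repeated squaring mod 42029: 33830^1 ≡ 33830, 33830^2 ≡ 19230, 33830^4 ≡ 21758, 33830^8 ≡ 37937, 33830^16 ≡ 16922, 33830^32 ≡ 10507, 33830^64 ≡ 28895, 33830^128 ≡ 14940, 33830^256 ≡ 29610, 33830^512 ≡ 27160, 33830^1024 ≡ 14621, 33830^2048 ≡ 14147, 33830^4096 ≡ 37540, 33830^8192 ≡ 19230.
10507 = 8192 + 2048 + 256 + 8 + 2 + 1, so 33830^10507 ≡ 19230·14147·29610·37937·19230·33830 ≡ 39394 (mod 42029).
x_0 = 39394.
x_1 = 39394^2 mod 42029 = 8440.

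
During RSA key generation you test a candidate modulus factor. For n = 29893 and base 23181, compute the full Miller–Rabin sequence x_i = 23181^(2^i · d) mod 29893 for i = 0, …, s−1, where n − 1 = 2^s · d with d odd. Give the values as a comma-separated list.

9316, 8477

n − 1 = 29892 = 2^2 · 7473, so s = 2 and d = 7473.
x_0 = 23181^7473 mod 29893 = 9316.
x_1 = 9316^2 mod 29893 = 8477.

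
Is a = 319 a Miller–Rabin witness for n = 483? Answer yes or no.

n − 1 = 482 = 2^1 · 241, so s = 1 and d = 241.
Repeated squaring mod 483: 319^1 ≡ 319, 319^2 ≡ 331, 319^4 ≡ 403, 319^8 ≡ 121, 319^16 ≡ 151, 319^32 ≡ 100, 319^64 ≡ 340, 319^128 ≡ 163.
241 = 128 + 64 + 32 + 16 + 1, so 319^241 ≡ 163·340·100·151·319 ≡ 130 (mod 483).
x_0 = 319^241 mod 483 = 130.
x_0 ∉ {1, 482} and s = 1, so 319 is a Miller–Rabin witness and 483 is composite.

yes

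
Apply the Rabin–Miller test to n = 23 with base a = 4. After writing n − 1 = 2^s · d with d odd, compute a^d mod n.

1

n − 1 = 22 = 2^1 · 11, so s = 1 and d = 11.
Repeated squaring mod 23: 4^1 ≡ 4, 4^2 ≡ 16, 4^4 ≡ 3, 4^8 ≡ 9.
11 = 8 + 2 + 1, so 4^11 ≡ 9·16·4 ≡ 1 (mod 23).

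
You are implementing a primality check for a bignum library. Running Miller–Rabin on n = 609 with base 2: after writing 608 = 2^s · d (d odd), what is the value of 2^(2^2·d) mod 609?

226

n − 1 = 608 = 2^5 · 19, so s = 5 and d = 19.
Repeated squaring mod 609: 2^1 ≡ 2, 2^2 ≡ 4, 2^4 ≡ 16, 2^8 ≡ 256, 2^16 ≡ 373.
19 = 16 + 2 + 1, so 2^19 ≡ 373·4·2 ≡ 548 (mod 609).
x_0 = 548.
x_1 = 548^2 mod 609 = 67.
x_2 = 67^2 mod 609 = 226.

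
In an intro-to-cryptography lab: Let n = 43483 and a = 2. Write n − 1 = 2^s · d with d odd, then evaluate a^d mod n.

n − 1 = 43482 = 2^1 · 21741, so s = 1 and d = 21741.
2^21741 mod 43483 = 32540.

32540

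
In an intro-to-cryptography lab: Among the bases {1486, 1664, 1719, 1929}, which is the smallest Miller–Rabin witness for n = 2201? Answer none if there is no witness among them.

n − 1 = 2200 = 2^3 · 275, so s = 3 and d = 275.
Base 1486: x_0 = 1486^275 mod 2201 = 2200. x_0 = 2200 ≡ −1, so 1486 is not a witness.
Base 1664: x_0 = 1664^275 mod 2201 = 378. x_0 is neither 1 nor 2200, so continue squaring. x_1 = 378^2 mod 2201 = 2020. x_2 = 2020^2 mod 2201 = 1947. Reached i = s−1 = 2 without hitting −1: 1664 is a Miller–Rabin witness and 2201 is composite.
Base 1719: x_0 = 1719^275 mod 2201 = 2175. x_0 is neither 1 nor 2200, so continue squaring. x_1 = 2175^2 mod 2201 = 676. x_2 = 676^2 mod 2201 = 1369. Reached i = s−1 = 2 without hitting −1: 1719 is a Miller–Rabin witness and 2201 is composite.
Base 1929: x_0 = 1929^275 mod 2201 = 1741. x_0 is neither 1 nor 2200, so continue squaring. x_1 = 1741^2 mod 2201 = 304. x_2 = 304^2 mod 2201 = 2175. Reached i = s−1 = 2 without hitting −1: 1929 is a Miller–Rabin witness and 2201 is composite.
The smallest witness among the given bases is 1664.

1664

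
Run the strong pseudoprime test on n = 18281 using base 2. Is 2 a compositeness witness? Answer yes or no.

n − 1 = 18280 = 2^3 · 2285, so s = 3 and d = 2285.
x_0 = 2^2285 mod 18281 = 4405.
x_0 is neither 1 nor 18280, so continue squaring.
x_1 = 4405^2 mod 18281 = 7884.
x_2 = 7884^2 mod 18281 = 2056.
Reached i = s−1 = 2 without hitting −1: 2 is a Miller–Rabin witness and 18281 is composite.

yes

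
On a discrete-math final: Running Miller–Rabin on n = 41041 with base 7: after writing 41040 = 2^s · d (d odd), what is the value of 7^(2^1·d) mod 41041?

18459

n − 1 = 41040 = 2^4 · 2565, so s = 4 and d = 2565.
x_0 = 7^2565 mod 41041 = 1022.
x_1 = 1022^2 mod 41041 = 18459.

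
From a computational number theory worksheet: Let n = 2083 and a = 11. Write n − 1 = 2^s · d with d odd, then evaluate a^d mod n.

n − 1 = 2082 = 2^1 · 1041, so s = 1 and d = 1041.
11^1041 mod 2083 = 2082.

2082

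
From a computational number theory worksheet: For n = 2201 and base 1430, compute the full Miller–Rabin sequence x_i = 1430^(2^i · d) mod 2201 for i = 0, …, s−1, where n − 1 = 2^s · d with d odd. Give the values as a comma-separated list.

n − 1 = 2200 = 2^3 · 275, so s = 3 and d = 275.
x_0 = 1430^275 mod 2201 = 1582.
x_1 = 1582^2 mod 2201 = 187.
x_2 = 187^2 mod 2201 = 1954.

1582, 187, 1954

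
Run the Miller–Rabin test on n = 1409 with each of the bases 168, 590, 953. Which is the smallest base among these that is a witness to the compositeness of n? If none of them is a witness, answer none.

n − 1 = 1408 = 2^7 · 11, so s = 7 and d = 11.
Base 168: x_0 = 168^11 mod 1409 = 590. x_0 is neither 1 nor 1408, so continue squaring. x_1 = 590^2 mod 1409 = 77. x_2 = 77^2 mod 1409 = 293. x_3 = 293^2 mod 1409 = 1309. x_4 = 1309^2 mod 1409 = 137. x_5 = 137^2 mod 1409 = 452. x_6 = 452^2 mod 1409 = 1408. x_6 ≡ −1, so 168 is not a witness.
Base 590: x_0 = 590^11 mod 1409 = 1025. x_0 is neither 1 nor 1408, so continue squaring. x_1 = 1025^2 mod 1409 = 920. x_2 = 920^2 mod 1409 = 1000. x_3 = 1000^2 mod 1409 = 1019. x_4 = 1019^2 mod 1409 = 1337. x_5 = 1337^2 mod 1409 = 957. x_6 = 957^2 mod 1409 = 1408. x_6 ≡ −1, so 590 is not a witness.
Base 953: x_0 = 953^11 mod 1409 = 183. x_0 is neither 1 nor 1408, so continue squaring. x_1 = 183^2 mod 1409 = 1082. x_2 = 1082^2 mod 1409 = 1254. x_3 = 1254^2 mod 1409 = 72. x_4 = 72^2 mod 1409 = 957. x_5 = 957^2 mod 1409 = 1408. x_5 ≡ −1, so 953 is not a witness.
No listed base is a witness for 1409.

none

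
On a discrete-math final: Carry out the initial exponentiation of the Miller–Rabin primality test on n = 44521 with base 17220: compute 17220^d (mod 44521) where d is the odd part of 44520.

n − 1 = 44520 = 2^3 · 5565, so s = 3 and d = 5565.
Repeated squaring mod 44521: 17220^1 ≡ 17220, 17220^2 ≡ 18540, 17220^4 ≡ 29480, 17220^8 ≡ 20480, 17220^16 ≡ 42580, 17220^32 ≡ 27717, 17220^64 ≡ 22234, 17220^128 ≡ 34093, 17220^256 ≡ 22902, 17220^512 ≡ 44224, 17220^1024 ≡ 43688, 17220^2048 ≡ 26074, 17220^4096 ≡ 17806.
5565 = 4096 + 1024 + 256 + 128 + 32 + 16 + 8 + 4 + 1, so 17220^5565 ≡ 17806·43688·22902·34093·27717·42580·20480·29480·17220 ≡ 31438 (mod 44521).

31438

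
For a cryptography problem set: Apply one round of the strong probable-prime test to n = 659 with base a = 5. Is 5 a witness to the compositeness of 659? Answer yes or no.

n − 1 = 658 = 2^1 · 329, so s = 1 and d = 329.
Repeated squaring mod 659: 5^1 ≡ 5, 5^2 ≡ 25, 5^4 ≡ 625, 5^8 ≡ 497, 5^16 ≡ 543, 5^32 ≡ 276, 5^64 ≡ 391, 5^128 ≡ 652, 5^256 ≡ 49.
329 = 256 + 64 + 8 + 1, so 5^329 ≡ 49·391·497·5 ≡ 1 (mod 659).
x_0 = 5^329 mod 659 = 1.
x_0 = 1, so 5 is not a witness.

no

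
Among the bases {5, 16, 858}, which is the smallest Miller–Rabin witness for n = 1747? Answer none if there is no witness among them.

none

n − 1 = 1746 = 2^1 · 873, so s = 1 and d = 873.
Base 5: x_0 = 5^873 mod 1747 = 1746. x_0 = 1746 ≡ −1, so 5 is not a witness.
Base 16: x_0 = 16^873 mod 1747 = 1. x_0 = 1, so 16 is not a witness.
Base 858: x_0 = 858^873 mod 1747 = 1. x_0 = 1, so 858 is not a witness.
No listed base is a witness for 1747.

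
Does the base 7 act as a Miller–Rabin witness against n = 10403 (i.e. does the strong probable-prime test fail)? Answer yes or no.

n − 1 = 10402 = 2^1 · 5201, so s = 1 and d = 5201.
x_0 = 7^5201 mod 10403 = 7784.
x_0 ∉ {1, 10402} and s = 1, so 7 is a Miller–Rabin witness and 10403 is composite.

yes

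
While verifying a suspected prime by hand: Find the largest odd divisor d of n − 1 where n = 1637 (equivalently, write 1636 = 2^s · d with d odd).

409

Halving: 1636 → 818 → 409; 409 is odd.
So 1636 = 2^2 · 409.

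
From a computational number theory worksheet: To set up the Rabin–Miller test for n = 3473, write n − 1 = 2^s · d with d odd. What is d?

Halving: 3472 → 1736 → 868 → 434 → 217; 217 is odd.
So 3472 = 2^4 · 217.

217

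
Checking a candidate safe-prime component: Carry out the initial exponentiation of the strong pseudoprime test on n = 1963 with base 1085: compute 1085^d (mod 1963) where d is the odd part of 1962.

n − 1 = 1962 = 2^1 · 981, so s = 1 and d = 981.
Repeated squaring mod 1963: 1085^1 ≡ 1085, 1085^2 ≡ 1388, 1085^4 ≡ 841, 1085^8 ≡ 601, 1085^16 ≡ 9, 1085^32 ≡ 81, 1085^64 ≡ 672, 1085^128 ≡ 94, 1085^256 ≡ 984, 1085^512 ≡ 497.
981 = 512 + 256 + 128 + 64 + 16 + 4 + 1, so 1085^981 ≡ 497·984·94·672·9·841·1085 ≡ 1734 (mod 1963).

1734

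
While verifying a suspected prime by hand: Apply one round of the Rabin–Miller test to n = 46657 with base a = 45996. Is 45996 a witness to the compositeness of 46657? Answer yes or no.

n − 1 = 46656 = 2^6 · 729, so s = 6 and d = 729.
Repeated squaring mod 46657: 45996^1 ≡ 45996, 45996^2 ≡ 17008, 45996^4 ≡ 45321, 45996^8 ≡ 11930, 45996^16 ≡ 21050, 45996^32 ≡ 971, 45996^64 ≡ 9701, 45996^128 ≡ 2232, 45996^256 ≡ 36182, 45996^512 ≡ 35018.
729 = 512 + 128 + 64 + 16 + 8 + 1, so 45996^729 ≡ 35018·2232·9701·21050·11930·45996 ≡ 45960 (mod 46657).
x_0 = 45996^729 mod 46657 = 45960.
x_0 is neither 1 nor 46656, so continue squaring.
x_1 = 45960^2 mod 46657 = 19239.
x_2 = 19239^2 mod 46657 = 9140.
x_3 = 9140^2 mod 46657 = 23570.
x_4 = 23570^2 mod 46657 = 1.
x_4 = 1 but x_3 ≠ ±1, a nontrivial square root of 1 — 45996 is a witness and 46657 is composite.

yes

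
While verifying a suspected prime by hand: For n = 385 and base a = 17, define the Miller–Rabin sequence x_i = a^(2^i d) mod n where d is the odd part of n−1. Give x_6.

n − 1 = 384 = 2^7 · 3, so s = 7 and d = 3.
x_0 = 17^3 mod 385 = 293.
x_1 = 293^2 mod 385 = 379.
x_2 = 379^2 mod 385 = 36.
x_3 = 36^2 mod 385 = 141.
x_4 = 141^2 mod 385 = 246.
x_5 = 246^2 mod 385 = 71.
x_6 = 71^2 mod 385 = 36.

36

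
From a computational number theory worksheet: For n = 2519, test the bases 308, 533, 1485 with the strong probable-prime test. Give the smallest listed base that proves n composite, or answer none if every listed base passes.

n − 1 = 2518 = 2^1 · 1259, so s = 1 and d = 1259.
Base 308: x_0 = 308^1259 mod 2519 = 1716. x_0 ∉ {1, 2518} and s = 1, so 308 is a Miller–Rabin witness and 2519 is composite.
Base 533: x_0 = 533^1259 mod 2519 = 1857. x_0 ∉ {1, 2518} and s = 1, so 533 is a Miller–Rabin witness and 2519 is composite.
Base 1485: x_0 = 1485^1259 mod 2519 = 1958. x_0 ∉ {1, 2518} and s = 1, so 1485 is a Miller–Rabin witness and 2519 is composite.
The smallest witness among the given bases is 308.

308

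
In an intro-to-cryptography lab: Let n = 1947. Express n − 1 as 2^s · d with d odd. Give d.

Halving: 1946 → 973; 973 is odd.
So 1946 = 2^1 · 973.

973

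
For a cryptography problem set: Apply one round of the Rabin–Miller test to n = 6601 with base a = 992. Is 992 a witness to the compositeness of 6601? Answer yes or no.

n − 1 = 6600 = 2^3 · 825, so s = 3 and d = 825.
Repeated squaring mod 6601: 992^1 ≡ 992, 992^2 ≡ 515, 992^4 ≡ 1185, 992^8 ≡ 4813, 992^16 ≡ 2060, 992^32 ≡ 5758, 992^64 ≡ 4342, 992^128 ≡ 508, 992^256 ≡ 625, 992^512 ≡ 1166.
825 = 512 + 256 + 32 + 16 + 8 + 1, so 992^825 ≡ 1166·625·5758·2060·4813·992 ≡ 2715 (mod 6601).
x_0 = 992^825 mod 6601 = 2715.
x_0 is neither 1 nor 6600, so continue squaring.
x_1 = 2715^2 mod 6601 = 4509.
x_2 = 4509^2 mod 6601 = 1.
x_2 = 1 but x_1 ≠ ±1, a nontrivial square root of 1 — 992 is a witness and 6601 is composite.

yes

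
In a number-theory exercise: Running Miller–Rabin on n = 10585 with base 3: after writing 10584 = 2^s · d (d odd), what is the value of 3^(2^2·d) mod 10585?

n − 1 = 10584 = 2^3 · 1323, so s = 3 and d = 1323.
Repeated squaring mod 10585: 3^1 ≡ 3, 3^2 ≡ 9, 3^4 ≡ 81, 3^8 ≡ 6561, 3^16 ≡ 8111, 3^32 ≡ 2546, 3^64 ≡ 4096, 3^128 ≡ 10576, 3^256 ≡ 81, 3^512 ≡ 6561, 3^1024 ≡ 8111.
1323 = 1024 + 256 + 32 + 8 + 2 + 1, so 3^1323 ≡ 8111·81·2546·6561·9·3 ≡ 8422 (mod 10585).
x_0 = 8422.
x_1 = 8422^2 mod 10585 = 10584.
x_2 = 10584^2 mod 10585 = 1.

1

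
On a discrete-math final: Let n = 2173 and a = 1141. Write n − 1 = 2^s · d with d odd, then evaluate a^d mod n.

917

n − 1 = 2172 = 2^2 · 543, so s = 2 and d = 543.
By repeated squaring, 1141^543 ≡ 917 (mod 2173).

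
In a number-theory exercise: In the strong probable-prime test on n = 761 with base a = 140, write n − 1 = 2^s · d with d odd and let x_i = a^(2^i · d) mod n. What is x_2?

n − 1 = 760 = 2^3 · 95, so s = 3 and d = 95.
x_0 = 140^95 mod 761 = 135.
x_1 = 135^2 mod 761 = 722.
x_2 = 722^2 mod 761 = 760.

760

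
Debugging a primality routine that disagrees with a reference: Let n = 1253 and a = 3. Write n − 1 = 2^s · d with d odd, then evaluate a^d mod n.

n − 1 = 1252 = 2^2 · 313, so s = 2 and d = 313.
3^313 mod 1253 = 773.

773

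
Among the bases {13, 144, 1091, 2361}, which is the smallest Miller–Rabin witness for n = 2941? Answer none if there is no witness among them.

n − 1 = 2940 = 2^2 · 735, so s = 2 and d = 735.
Base 13: x_0 = 13^735 mod 2941 = 157. x_0 is neither 1 nor 2940, so continue squaring. x_1 = 157^2 mod 2941 = 1121. Reached i = s−1 = 1 without hitting −1: 13 is a Miller–Rabin witness and 2941 is composite.
Base 144: x_0 = 144^735 mod 2941 = 1154. x_0 is neither 1 nor 2940, so continue squaring. x_1 = 1154^2 mod 2941 = 2384. Reached i = s−1 = 1 without hitting −1: 144 is a Miller–Rabin witness and 2941 is composite.
Base 1091: x_0 = 1091^735 mod 2941 = 2709. x_0 is neither 1 nor 2940, so continue squaring. x_1 = 2709^2 mod 2941 = 886. Reached i = s−1 = 1 without hitting −1: 1091 is a Miller–Rabin witness and 2941 is composite.
Base 2361: x_0 = 2361^735 mod 2941 = 858. x_0 is neither 1 nor 2940, so continue squaring. x_1 = 858^2 mod 2941 = 914. Reached i = s−1 = 1 without hitting −1: 2361 is a Miller–Rabin witness and 2941 is composite.
The smallest witness among the given bases is 13.

13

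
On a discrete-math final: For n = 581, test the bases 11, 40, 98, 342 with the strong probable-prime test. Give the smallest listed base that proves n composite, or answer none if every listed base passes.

n − 1 = 580 = 2^2 · 145, so s = 2 and d = 145.
Base 11: x_0 = 11^145 mod 581 = 319. x_0 is neither 1 nor 580, so continue squaring. x_1 = 319^2 mod 581 = 86. Reached i = s−1 = 1 without hitting −1: 11 is a Miller–Rabin witness and 581 is composite.
Base 40: x_0 = 40^145 mod 581 = 348. x_0 is neither 1 nor 580, so continue squaring. x_1 = 348^2 mod 581 = 256. Reached i = s−1 = 1 without hitting −1: 40 is a Miller–Rabin witness and 581 is composite.
Base 98: x_0 = 98^145 mod 581 = 364. x_0 is neither 1 nor 580, so continue squaring. x_1 = 364^2 mod 581 = 28. Reached i = s−1 = 1 without hitting −1: 98 is a Miller–Rabin witness and 581 is composite.
Base 342: x_0 = 342^145 mod 581 = 496. x_0 is neither 1 nor 580, so continue squaring. x_1 = 496^2 mod 581 = 253. Reached i = s−1 = 1 without hitting −1: 342 is a Miller–Rabin witness and 581 is composite.
The smallest witness among the given bases is 11.

11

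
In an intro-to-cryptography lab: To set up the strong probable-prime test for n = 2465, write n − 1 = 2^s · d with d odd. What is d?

Halving: 2464 → 1232 → 616 → 308 → 154 → 77; 77 is odd.
So 2464 = 2^5 · 77.

77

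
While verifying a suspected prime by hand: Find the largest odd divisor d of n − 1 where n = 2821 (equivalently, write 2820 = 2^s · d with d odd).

Halving: 2820 → 1410 → 705; 705 is odd.
So 2820 = 2^2 · 705.

705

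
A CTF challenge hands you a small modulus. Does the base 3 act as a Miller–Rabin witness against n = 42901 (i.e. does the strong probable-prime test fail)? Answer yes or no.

no

n − 1 = 42900 = 2^2 · 10725, so s = 2 and d = 10725.
x_0 = 3^10725 mod 42901 = 1.
x_0 = 1, so 3 is not a witness.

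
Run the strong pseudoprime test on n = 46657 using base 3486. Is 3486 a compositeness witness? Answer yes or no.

n − 1 = 46656 = 2^6 · 729, so s = 6 and d = 729.
x_0 = 3486^729 mod 46657 = 41150.
x_0 is neither 1 nor 46656, so continue squaring.
x_1 = 41150^2 mod 46657 = 46656.
x_1 ≡ −1, so 3486 is not a witness.

no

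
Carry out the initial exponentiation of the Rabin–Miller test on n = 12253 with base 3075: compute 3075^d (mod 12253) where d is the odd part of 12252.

n − 1 = 12252 = 2^2 · 3063, so s = 2 and d = 3063.
3075^3063 mod 12253 = 2282.

2282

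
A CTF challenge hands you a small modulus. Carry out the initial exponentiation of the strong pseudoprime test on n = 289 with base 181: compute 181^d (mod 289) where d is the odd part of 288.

n − 1 = 288 = 2^5 · 9, so s = 5 and d = 9.
181^9 mod 289 = 74.

74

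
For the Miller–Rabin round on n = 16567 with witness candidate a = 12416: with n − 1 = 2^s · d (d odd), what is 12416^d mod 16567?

n − 1 = 16566 = 2^1 · 8283, so s = 1 and d = 8283.
Repeated squaring mod 16567: 12416^1 ≡ 12416, 12416^2 ≡ 1121, 12416^4 ≡ 14116, 12416^8 ≡ 10147, 12416^16 ≡ 14271, 12416^32 ≡ 3310, 12416^64 ≡ 5313, 12416^128 ≡ 14368, 12416^256 ≡ 14604, 12416^512 ≡ 9825, 12416^1024 ≡ 11283, 12416^2048 ≡ 5261, 12416^4096 ≡ 11231, 12416^8192 ≡ 10790.
8283 = 8192 + 64 + 16 + 8 + 2 + 1, so 12416^8283 ≡ 10790·5313·14271·10147·1121·12416 ≡ 16566 (mod 16567).

16566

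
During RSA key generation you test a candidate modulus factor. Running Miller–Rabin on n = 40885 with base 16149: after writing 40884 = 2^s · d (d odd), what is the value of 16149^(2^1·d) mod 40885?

n − 1 = 40884 = 2^2 · 10221, so s = 2 and d = 10221.
x_0 = 16149^10221 mod 40885 = 4759.
x_1 = 4759^2 mod 40885 = 38676.

38676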